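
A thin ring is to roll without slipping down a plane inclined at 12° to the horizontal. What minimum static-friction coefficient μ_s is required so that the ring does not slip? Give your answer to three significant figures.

With I = MR², the ratio k = I/(MR²) is 1.
Newton's second law down the slope: Mg sinθ − f = Ma. The torque equation fR = Iα (with α = a/R) gives f = kMa.
These give a = g sinθ/(1+k) and the required friction f = kMg sinθ/(1+k).
The normal force is N = Mg cosθ, so μ_min = f/N = k tanθ/(1+k).
μ_min = 1 × tan12° / 2 ≈ 0.106.

μ_min ≈ 0.106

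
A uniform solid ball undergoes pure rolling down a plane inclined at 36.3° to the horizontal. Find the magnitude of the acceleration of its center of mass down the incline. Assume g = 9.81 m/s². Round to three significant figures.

a ≈ 4.15 m/s²

The moment of inertia is (2/5)MR², giving k ≡ I/(MR²) = 0.4.
Translational: Mg sinθ − f = Ma. Rotational about the CM: fR = Iα = kMRa, so f = kMa.
Eliminating f: Mg sinθ = (1+k)Ma, so a = g sinθ/(1+k) = 9.81 × sin36.3° / 1.4 ≈ 4.15 m/s².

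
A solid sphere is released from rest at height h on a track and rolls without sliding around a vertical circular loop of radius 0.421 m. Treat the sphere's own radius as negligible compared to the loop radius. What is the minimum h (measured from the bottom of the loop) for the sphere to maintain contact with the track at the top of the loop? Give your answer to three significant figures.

Here I = (2/5)MR², so the shape factor k = I/(MR²) = 0.4.
At the top of the loop, the minimum-contact condition is Mg = Mv_top²/r, so v_top² = gr.
With ω = v/R, the kinetic energy at speed v is ½(1+k)Mv² = (7/10)Mv².
Energy conservation from release (height h) to the top (height 2r): Mgh = Mg(2r) + (7/10)M·gr.
Thus h_min = 2r + (1+k)r/2 = r(2 + 1.4/2) = 0.421 × 2.7 ≈ 1.14 m.

h_min ≈ 1.14 m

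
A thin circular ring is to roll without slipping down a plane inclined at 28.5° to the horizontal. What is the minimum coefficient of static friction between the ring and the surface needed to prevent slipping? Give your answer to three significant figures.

μ_min ≈ 0.271

Here I = MR², so the shape factor k = I/(MR²) = 1.
Translational: Mg sinθ − f = Ma. Rotational about the CM: fR = Iα = kMRa, so f = kMa.
These give a = g sinθ/(1+k) and the required friction f = kMg sinθ/(1+k).
The normal force is N = Mg cosθ, so μ_min = f/N = k tanθ/(1+k).
μ_min = 1 × tan28.5° / 2 ≈ 0.271.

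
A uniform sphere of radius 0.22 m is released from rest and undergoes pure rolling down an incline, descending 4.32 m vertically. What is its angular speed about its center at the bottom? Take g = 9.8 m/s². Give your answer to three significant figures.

Here I = (2/5)MR², so the shape factor k = I/(MR²) = 0.4.
Rolling without slipping gives ω = v/R, so the total kinetic energy is ½Mv² + ½Iω² = ½(1+k)Mv² = (7/10)Mv².
Energy conservation Mgh = ½(1+k)Mv² gives v = √(2gh/(1+k)) = √(2 × 9.8 × 4.32 / 1.4) = 7.777 m/s.
Then ω = v/R = 7.777 / 0.22 ≈ 35.3 rad/s.

ω ≈ 35.3 rad/s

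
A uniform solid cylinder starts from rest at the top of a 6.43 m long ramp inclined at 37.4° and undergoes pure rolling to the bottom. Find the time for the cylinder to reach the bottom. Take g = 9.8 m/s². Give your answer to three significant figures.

t ≈ 1.80 s

The moment of inertia is (1/2)MR², giving k ≡ I/(MR²) = 0.5.
Translational: Mg sinθ − f = Ma. Rotational about the CM: fR = Iα = kMRa, so f = kMa.
Hence a = g sinθ/(1+k) = 9.8×sin37.4°/1.5 = 3.968 m/s².
With constant a from rest, t = √(2L/a) = √(2·6.43/3.968) ≈ 1.80 s.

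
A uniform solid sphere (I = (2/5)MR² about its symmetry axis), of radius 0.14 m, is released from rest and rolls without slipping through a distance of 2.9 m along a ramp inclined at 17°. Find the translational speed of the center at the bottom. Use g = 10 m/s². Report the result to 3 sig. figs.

For this body I = (2/5)MR², i.e. k = I/(MR²) = 0.4.
Rolling without slipping gives ω = v/R, so the total kinetic energy is ½Mv² + ½Iω² = ½(1+k)Mv² = (7/10)Mv².
The vertical drop is h = L sinθ = 2.9 × sin17° = 0.8479 m.
Energy conservation: Mgh = (7/10)Mv², so v = √(2gh/(1+k)) = √(2 × 10 × 0.8479 / 1.4) ≈ 3.48 m/s.

v ≈ 3.48 m/s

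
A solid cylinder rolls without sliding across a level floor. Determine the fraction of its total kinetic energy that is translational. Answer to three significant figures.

Here I = (1/2)MR², so the shape factor k = I/(MR²) = 0.5.
Since ω = v/R, the translational part is ½Mv² and the rotational part is ½I(v/R)² = ½kMv²; the total is ½(1+k)Mv².
The translational fraction is therefore 1/(1+k) = 1/1.5 ≈ 0.667.

fraction ≈ 0.667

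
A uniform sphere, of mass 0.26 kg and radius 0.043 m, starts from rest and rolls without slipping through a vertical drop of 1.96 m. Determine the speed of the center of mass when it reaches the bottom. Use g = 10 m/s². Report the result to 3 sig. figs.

For this body I = (2/5)MR², i.e. k = I/(MR²) = 0.4.
Pure rolling means v = ωR; then KE = ½Mv² + ½I(v/R)² = ½(1+k)Mv² = (7/10)Mv².
Setting Mgh = (7/10)Mv² gives v = √(2gh/(1+k)) = √(2·10·1.96/1.4) ≈ 5.29 m/s.

v ≈ 5.29 m/s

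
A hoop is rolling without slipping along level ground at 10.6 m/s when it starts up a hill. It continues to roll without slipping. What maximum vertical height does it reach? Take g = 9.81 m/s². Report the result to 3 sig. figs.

The moment of inertia is MR², giving k ≡ I/(MR²) = 1.
Rolling without slipping gives ω = v/R, so the total kinetic energy is ½Mv² + ½Iω² = ½(1+k)Mv² = Mv².
At the top the kinetic energy is zero, so Mv₀² = Mgh.
Thus h = (1+k)v₀²/(2g) = 2 × 10.6² / (2 × 9.81) ≈ 11.5 m.

h ≈ 11.5 m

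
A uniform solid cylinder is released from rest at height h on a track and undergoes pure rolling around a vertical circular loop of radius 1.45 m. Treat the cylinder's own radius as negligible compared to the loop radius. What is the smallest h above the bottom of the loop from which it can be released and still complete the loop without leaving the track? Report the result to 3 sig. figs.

h_min ≈ 3.99 m

Here I = (1/2)MR², so the shape factor k = I/(MR²) = 0.5.
At the top, contact is just lost when gravity alone supplies the centripetal force: Mg = Mv_top²/r, i.e. v_top² = gr.
With ω = v/R, the kinetic energy at speed v is ½(1+k)Mv² = (3/4)Mv².
Energy conservation from release (height h) to the top (height 2r): Mgh = Mg(2r) + (3/4)M·gr.
Thus h_min = 2r + (1+k)r/2 = r(2 + 1.5/2) = 1.45 × 2.75 ≈ 3.99 m.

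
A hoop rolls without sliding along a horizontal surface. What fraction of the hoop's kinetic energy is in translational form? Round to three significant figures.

fraction ≈ 0.500

Here I = MR², so the shape factor k = I/(MR²) = 1.
With ω = v/R, KE_trans = ½Mv² and KE_rot = ½Iω² = ½kMv², so KE_total = ½(1+k)Mv².
The translational fraction is therefore 1/(1+k) = 1/2 ≈ 0.500.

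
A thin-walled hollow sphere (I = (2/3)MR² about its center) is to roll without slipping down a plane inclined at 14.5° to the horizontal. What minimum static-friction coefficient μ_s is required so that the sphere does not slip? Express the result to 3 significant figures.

μ_min ≈ 0.103

The moment of inertia is (2/3)MR², giving k ≡ I/(MR²) = 2/3.
Newton's second law down the slope: Mg sinθ − f = Ma. The torque equation fR = Iα (with α = a/R) gives f = kMa.
These give a = g sinθ/(1+k) and the required friction f = kMg sinθ/(1+k).
The normal force is N = Mg cosθ, so μ_min = f/N = k tanθ/(1+k).
μ_min = (2/3) × tan14.5° / 1.667 ≈ 0.103.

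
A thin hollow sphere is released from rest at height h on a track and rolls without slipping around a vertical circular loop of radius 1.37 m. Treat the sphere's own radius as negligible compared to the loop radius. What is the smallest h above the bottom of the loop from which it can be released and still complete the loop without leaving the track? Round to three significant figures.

For this body I = (2/3)MR², i.e. k = I/(MR²) = 2/3.
At the top of the loop, the minimum-contact condition is Mg = Mv_top²/r, so v_top² = gr.
With ω = v/R, the kinetic energy at speed v is ½(1+k)Mv² = (5/6)Mv².
Energy conservation from release (height h) to the top (height 2r): Mgh = Mg(2r) + (5/6)M·gr.
Thus h_min = 2r + (1+k)r/2 = r(2 + 1.667/2) = 1.37 × 2.833 ≈ 3.88 m.

h_min ≈ 3.88 m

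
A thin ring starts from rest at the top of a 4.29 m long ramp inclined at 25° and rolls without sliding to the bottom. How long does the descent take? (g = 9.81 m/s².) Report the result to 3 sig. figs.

t ≈ 2.03 s

With I = MR², the ratio k = I/(MR²) is 1.
Newton's second law down the slope: Mg sinθ − f = Ma. The torque equation fR = Iα (with α = a/R) gives f = kMa.
Hence a = g sinθ/(1+k) = 9.81×sin25°/2 = 2.073 m/s².
Starting from rest, L = ½at², so t = √(2L/a) = √(2×4.29/2.073) ≈ 2.03 s.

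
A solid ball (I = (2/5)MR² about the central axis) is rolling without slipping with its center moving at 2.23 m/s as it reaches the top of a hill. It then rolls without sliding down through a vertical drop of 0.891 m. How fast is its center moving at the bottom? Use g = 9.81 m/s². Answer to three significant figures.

v ≈ 4.18 m/s

With I = (2/5)MR², the ratio k = I/(MR²) is 0.4.
Since it rolls without slipping, ω = v/R and KE = ½Mv² + ½Iω² = ½(1+k)Mv² = (7/10)Mv².
Energy conservation: (7/10)Mv₀² + Mgh = (7/10)Mv², so v² = v₀² + 2gh/(1+k).
v = √(2.23² + 2×9.81×0.891/1.4) = √17.46 ≈ 4.18 m/s.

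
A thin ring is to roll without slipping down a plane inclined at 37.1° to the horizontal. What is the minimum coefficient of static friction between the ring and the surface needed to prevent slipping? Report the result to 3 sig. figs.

Here I = MR², so the shape factor k = I/(MR²) = 1.
Along the incline Mg sinθ − f = Ma, and torque about the center fR = Iα = kMR²(a/R) gives f = kMa.
These give a = g sinθ/(1+k) and the required friction f = kMg sinθ/(1+k).
The normal force is N = Mg cosθ, so μ_min = f/N = k tanθ/(1+k).
μ_min = 1 × tan37.1° / 2 ≈ 0.378.

μ_min ≈ 0.378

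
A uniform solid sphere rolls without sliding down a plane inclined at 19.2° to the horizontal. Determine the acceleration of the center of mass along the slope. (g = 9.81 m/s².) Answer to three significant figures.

a ≈ 2.30 m/s²

The moment of inertia is (2/5)MR², giving k ≡ I/(MR²) = 0.4.
Newton's second law down the slope: Mg sinθ − f = Ma. The torque equation fR = Iα (with α = a/R) gives f = kMa.
Eliminating f: Mg sinθ = (1+k)Ma, so a = g sinθ/(1+k) = 9.81 × sin19.2° / 1.4 ≈ 2.30 m/s².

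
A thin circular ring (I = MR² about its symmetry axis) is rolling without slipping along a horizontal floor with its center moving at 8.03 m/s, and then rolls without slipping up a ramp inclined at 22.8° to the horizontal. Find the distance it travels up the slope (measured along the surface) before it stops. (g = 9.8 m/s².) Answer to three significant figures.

For this body I = MR², i.e. k = I/(MR²) = 1.
Pure rolling means v = ωR; then KE = ½Mv² + ½I(v/R)² = ½(1+k)Mv² = Mv².
Setting this equal to Mgh gives the vertical rise h = (1+k)v₀²/(2g) = 2×8.03²/(2×9.8) = 6.58 m.
Along the incline, d = h/sinθ = 6.58/sin22.8° ≈ 17.0 m.

d ≈ 17.0 m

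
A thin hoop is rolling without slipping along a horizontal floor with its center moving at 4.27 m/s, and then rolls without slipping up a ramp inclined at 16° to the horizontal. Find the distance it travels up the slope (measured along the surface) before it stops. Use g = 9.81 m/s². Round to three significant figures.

d ≈ 6.74 m

The moment of inertia is MR², giving k ≡ I/(MR²) = 1.
Since it rolls without slipping, ω = v/R and KE = ½Mv² + ½Iω² = ½(1+k)Mv² = Mv².
Setting this equal to Mgh gives the vertical rise h = (1+k)v₀²/(2g) = 2×4.27²/(2×9.81) = 1.859 m.
Along the incline, d = h/sinθ = 1.859/sin16° ≈ 6.74 m.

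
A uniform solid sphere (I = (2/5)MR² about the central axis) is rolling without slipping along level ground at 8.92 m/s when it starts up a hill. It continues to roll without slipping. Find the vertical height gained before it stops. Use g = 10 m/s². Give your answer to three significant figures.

h ≈ 5.57 m

For this body I = (2/5)MR², i.e. k = I/(MR²) = 0.4.
The rolling condition ω = v/R makes the rotational term ½I(v/R)² = ½kMv², so KE_total = ½(1+k)Mv² = (7/10)Mv².
All of this converts to potential energy at the highest point: (7/10)Mv₀² = Mgh.
Thus h = (1+k)v₀²/(2g) = 1.4 × 8.92² / (2 × 10) ≈ 5.57 m.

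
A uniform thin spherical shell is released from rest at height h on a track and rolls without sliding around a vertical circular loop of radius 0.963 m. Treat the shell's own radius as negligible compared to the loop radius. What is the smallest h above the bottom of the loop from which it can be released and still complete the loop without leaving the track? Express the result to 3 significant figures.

h_min ≈ 2.73 m

Here I = (2/3)MR², so the shape factor k = I/(MR²) = 2/3.
At the top of the loop, the minimum-contact condition is Mg = Mv_top²/r, so v_top² = gr.
With ω = v/R, the kinetic energy at speed v is ½(1+k)Mv² = (5/6)Mv².
Energy conservation from release (height h) to the top (height 2r): Mgh = Mg(2r) + (5/6)M·gr.
Thus h_min = 2r + (1+k)r/2 = r(2 + 1.667/2) = 0.963 × 2.833 ≈ 2.73 m.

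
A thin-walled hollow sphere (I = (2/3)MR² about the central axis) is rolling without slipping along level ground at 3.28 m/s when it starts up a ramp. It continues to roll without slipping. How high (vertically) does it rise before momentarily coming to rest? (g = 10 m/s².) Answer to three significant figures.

h ≈ 0.897 m

With I = (2/3)MR², the ratio k = I/(MR²) is 2/3.
Rolling without slipping gives ω = v/R, so the total kinetic energy is ½Mv² + ½Iω² = ½(1+k)Mv² = (5/6)Mv².
All of this converts to potential energy at the highest point: (5/6)Mv₀² = Mgh.
Thus h = (1+k)v₀²/(2g) = 1.667 × 3.28² / (2 × 10) ≈ 0.897 m.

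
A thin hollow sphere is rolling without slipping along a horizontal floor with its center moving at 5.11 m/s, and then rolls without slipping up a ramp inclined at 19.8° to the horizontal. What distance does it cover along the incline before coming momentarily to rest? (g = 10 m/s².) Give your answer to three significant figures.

d ≈ 6.42 m

The moment of inertia is (2/3)MR², giving k ≡ I/(MR²) = 2/3.
Pure rolling means v = ωR; then KE = ½Mv² + ½I(v/R)² = ½(1+k)Mv² = (5/6)Mv².
Setting this equal to Mgh gives the vertical rise h = (1+k)v₀²/(2g) = 1.667×5.11²/(2×10) = 2.176 m.
The distance along the slope is d = h/sinθ = 2.176/sin19.8° ≈ 6.42 m.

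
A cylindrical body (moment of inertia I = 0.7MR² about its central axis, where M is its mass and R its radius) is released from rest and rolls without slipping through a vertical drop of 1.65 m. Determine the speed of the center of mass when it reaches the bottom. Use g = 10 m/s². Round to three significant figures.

v ≈ 4.41 m/s

For this body I = 0.7MR², i.e. k = I/(MR²) = 0.7.
The rolling condition ω = v/R makes the rotational term ½I(v/R)² = ½kMv², so KE_total = ½(1+k)Mv² = (17/20)Mv².
Setting Mgh = (17/20)Mv² gives v = √(2gh/(1+k)) = √(2·10·1.65/1.7) ≈ 4.41 m/s.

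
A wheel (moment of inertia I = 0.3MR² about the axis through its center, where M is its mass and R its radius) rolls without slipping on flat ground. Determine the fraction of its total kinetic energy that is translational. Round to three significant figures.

Here I = 0.3MR², so the shape factor k = I/(MR²) = 0.3.
With ω = v/R, KE_trans = ½Mv² and KE_rot = ½Iω² = ½kMv², so KE_total = ½(1+k)Mv².
The translational fraction is therefore 1/(1+k) = 1/1.3 ≈ 0.769.

fraction ≈ 0.769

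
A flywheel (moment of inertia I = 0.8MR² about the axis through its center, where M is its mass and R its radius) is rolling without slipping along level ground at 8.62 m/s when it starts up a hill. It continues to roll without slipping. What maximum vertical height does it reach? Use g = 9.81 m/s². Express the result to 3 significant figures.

For this body I = 0.8MR², i.e. k = I/(MR²) = 0.8.
Since it rolls without slipping, ω = v/R and KE = ½Mv² + ½Iω² = ½(1+k)Mv² = (9/10)Mv².
At the top the kinetic energy is zero, so (9/10)Mv₀² = Mgh.
Thus h = (1+k)v₀²/(2g) = 1.8 × 8.62² / (2 × 9.81) ≈ 6.82 m.

h ≈ 6.82 m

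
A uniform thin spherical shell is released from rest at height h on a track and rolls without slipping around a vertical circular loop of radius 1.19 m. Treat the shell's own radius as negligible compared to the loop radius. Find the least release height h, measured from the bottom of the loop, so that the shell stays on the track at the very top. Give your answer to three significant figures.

h_min ≈ 3.37 m

The moment of inertia is (2/3)MR², giving k ≡ I/(MR²) = 2/3.
At the top of the loop, the minimum-contact condition is Mg = Mv_top²/r, so v_top² = gr.
With ω = v/R, the kinetic energy at speed v is ½(1+k)Mv² = (5/6)Mv².
Energy conservation from release (height h) to the top (height 2r): Mgh = Mg(2r) + (5/6)M·gr.
Thus h_min = 2r + (1+k)r/2 = r(2 + 1.667/2) = 1.19 × 2.833 ≈ 3.37 m.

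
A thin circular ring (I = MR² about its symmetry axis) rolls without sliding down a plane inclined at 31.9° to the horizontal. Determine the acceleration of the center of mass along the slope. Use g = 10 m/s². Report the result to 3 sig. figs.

With I = MR², the ratio k = I/(MR²) is 1.
Newton's second law down the slope: Mg sinθ − f = Ma. The torque equation fR = Iα (with α = a/R) gives f = kMa.
Eliminating f: Mg sinθ = (1+k)Ma, so a = g sinθ/(1+k) = 10 × sin31.9° / 2 ≈ 2.64 m/s².

a ≈ 2.64 m/s²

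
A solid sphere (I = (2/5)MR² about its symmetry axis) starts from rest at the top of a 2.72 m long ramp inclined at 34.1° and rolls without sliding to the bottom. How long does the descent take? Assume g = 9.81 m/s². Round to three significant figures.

t ≈ 1.18 s

With I = (2/5)MR², the ratio k = I/(MR²) is 0.4.
Along the incline Mg sinθ − f = Ma, and torque about the center fR = Iα = kMR²(a/R) gives f = kMa.
Hence a = g sinθ/(1+k) = 9.81×sin34.1°/1.4 = 3.928 m/s².
Starting from rest, L = ½at², so t = √(2L/a) = √(2×2.72/3.928) ≈ 1.18 s.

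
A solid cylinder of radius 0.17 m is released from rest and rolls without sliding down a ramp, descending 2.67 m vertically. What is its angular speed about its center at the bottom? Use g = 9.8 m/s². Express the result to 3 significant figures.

ω ≈ 34.7 rad/s

For this body I = (1/2)MR², i.e. k = I/(MR²) = 0.5.
Pure rolling means v = ωR; then KE = ½Mv² + ½I(v/R)² = ½(1+k)Mv² = (3/4)Mv².
Energy conservation Mgh = ½(1+k)Mv² gives v = √(2gh/(1+k)) = √(2 × 9.8 × 2.67 / 1.5) = 5.907 m/s.
The angular speed follows from ω = v/R = 5.907/0.17 ≈ 34.7 rad/s.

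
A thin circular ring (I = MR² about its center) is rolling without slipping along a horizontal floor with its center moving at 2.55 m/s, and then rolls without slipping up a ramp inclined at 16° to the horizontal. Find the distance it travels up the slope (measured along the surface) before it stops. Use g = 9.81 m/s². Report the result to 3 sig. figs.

d ≈ 2.40 m

The moment of inertia is MR², giving k ≡ I/(MR²) = 1.
Pure rolling means v = ωR; then KE = ½Mv² + ½I(v/R)² = ½(1+k)Mv² = Mv².
Setting this equal to Mgh gives the vertical rise h = (1+k)v₀²/(2g) = 2×2.55²/(2×9.81) = 0.6628 m.
Along the incline, d = h/sinθ = 0.6628/sin16° ≈ 2.40 m.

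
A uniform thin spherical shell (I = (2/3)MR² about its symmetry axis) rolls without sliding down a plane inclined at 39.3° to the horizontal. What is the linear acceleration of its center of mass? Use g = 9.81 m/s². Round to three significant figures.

The moment of inertia is (2/3)MR², giving k ≡ I/(MR²) = 2/3.
Newton's second law down the slope: Mg sinθ − f = Ma. The torque equation fR = Iα (with α = a/R) gives f = kMa.
Eliminating f: Mg sinθ = (1+k)Ma, so a = g sinθ/(1+k) = 9.81 × sin39.3° / 1.667 ≈ 3.73 m/s².

a ≈ 3.73 m/s²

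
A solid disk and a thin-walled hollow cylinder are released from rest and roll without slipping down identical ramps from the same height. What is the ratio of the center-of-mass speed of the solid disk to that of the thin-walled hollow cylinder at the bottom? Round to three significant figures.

v_ratio ≈ 1.15

Each satisfies Mgh = ½(1+k)Mv² with k = I/(MR²), so v ∝ 1/√(1+k).
For the solid disk k = 0.5; for the thin-walled hollow cylinder k = 1.
v₁/v₂ = √((1+k₂)/(1+k₁)) = √(2/1.5) ≈ 1.15.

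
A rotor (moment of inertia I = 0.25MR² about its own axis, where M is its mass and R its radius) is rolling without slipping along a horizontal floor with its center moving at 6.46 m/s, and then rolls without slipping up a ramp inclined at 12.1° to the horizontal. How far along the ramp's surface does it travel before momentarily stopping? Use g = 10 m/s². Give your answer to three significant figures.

d ≈ 12.4 m

Here I = 0.25MR², so the shape factor k = I/(MR²) = 0.25.
The rolling condition ω = v/R makes the rotational term ½I(v/R)² = ½kMv², so KE_total = ½(1+k)Mv² = (5/8)Mv².
Setting this equal to Mgh gives the vertical rise h = (1+k)v₀²/(2g) = 1.25×6.46²/(2×10) = 2.608 m.
Along the incline, d = h/sinθ = 2.608/sin12.1° ≈ 12.4 m.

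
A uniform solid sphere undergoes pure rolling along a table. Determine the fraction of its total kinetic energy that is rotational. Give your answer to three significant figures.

fraction ≈ 0.286

Here I = (2/5)MR², so the shape factor k = I/(MR²) = 0.4.
Since ω = v/R, the translational part is ½Mv² and the rotational part is ½I(v/R)² = ½kMv²; the total is ½(1+k)Mv².
The rotational fraction is therefore k/(1+k) = 0.4/1.4 ≈ 0.286.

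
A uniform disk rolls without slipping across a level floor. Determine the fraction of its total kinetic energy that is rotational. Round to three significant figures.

Here I = (1/2)MR², so the shape factor k = I/(MR²) = 0.5.
With ω = v/R, KE_trans = ½Mv² and KE_rot = ½Iω² = ½kMv², so KE_total = ½(1+k)Mv².
The rotational fraction is therefore k/(1+k) = 0.5/1.5 ≈ 0.333.

fraction ≈ 0.333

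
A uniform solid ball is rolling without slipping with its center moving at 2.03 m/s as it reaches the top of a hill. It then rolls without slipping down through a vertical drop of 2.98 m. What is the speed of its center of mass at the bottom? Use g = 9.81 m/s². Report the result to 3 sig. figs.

v ≈ 6.77 m/s

The moment of inertia is (2/5)MR², giving k ≡ I/(MR²) = 0.4.
Pure rolling means v = ωR; then KE = ½Mv² + ½I(v/R)² = ½(1+k)Mv² = (7/10)Mv².
Conserving energy between top and bottom: (7/10)Mv² = (7/10)Mv₀² + Mgh, hence v² = v₀² + 2gh/(1+k).
v = √(2.03² + 2×9.81×2.98/1.4) = √45.88 ≈ 6.77 m/s.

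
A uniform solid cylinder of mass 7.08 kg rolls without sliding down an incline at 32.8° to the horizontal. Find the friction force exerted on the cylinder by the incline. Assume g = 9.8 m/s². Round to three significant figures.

The moment of inertia is (1/2)MR², giving k ≡ I/(MR²) = 0.5.
Newton's second law down the slope: Mg sinθ − f = Ma. The torque equation fR = Iα (with α = a/R) gives f = kMa.
Combining, a = g sinθ/(1+k) and f = kMa = kMg sinθ/(1+k).
f = 0.5 × 7.08 × 9.8 × sin32.8° / 1.5 ≈ 12.5 N.

f ≈ 12.5 N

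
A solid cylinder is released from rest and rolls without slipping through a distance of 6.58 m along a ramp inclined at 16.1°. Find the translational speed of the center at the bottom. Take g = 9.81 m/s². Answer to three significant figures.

With I = (1/2)MR², the ratio k = I/(MR²) is 0.5.
Rolling without slipping gives ω = v/R, so the total kinetic energy is ½Mv² + ½Iω² = ½(1+k)Mv² = (3/4)Mv².
The vertical drop is h = L sinθ = 6.58 × sin16.1° = 1.825 m.
Setting Mgh = (3/4)Mv² gives v = √(2gh/(1+k)) = √(2·9.81·1.825/1.5) ≈ 4.89 m/s.

v ≈ 4.89 m/s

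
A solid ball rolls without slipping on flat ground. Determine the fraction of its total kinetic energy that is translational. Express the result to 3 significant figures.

fraction ≈ 0.714

The moment of inertia is (2/5)MR², giving k ≡ I/(MR²) = 0.4.
Since ω = v/R, the translational part is ½Mv² and the rotational part is ½I(v/R)² = ½kMv²; the total is ½(1+k)Mv².
The translational fraction is therefore 1/(1+k) = 1/1.4 ≈ 0.714.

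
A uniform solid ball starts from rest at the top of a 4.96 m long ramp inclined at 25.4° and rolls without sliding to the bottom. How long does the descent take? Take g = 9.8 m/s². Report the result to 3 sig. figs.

With I = (2/5)MR², the ratio k = I/(MR²) is 0.4.
Newton's second law down the slope: Mg sinθ − f = Ma. The torque equation fR = Iα (with α = a/R) gives f = kMa.
Hence a = g sinθ/(1+k) = 9.8×sin25.4°/1.4 = 3.003 m/s².
Starting from rest, L = ½at², so t = √(2L/a) = √(2×4.96/3.003) ≈ 1.82 s.

t ≈ 1.82 s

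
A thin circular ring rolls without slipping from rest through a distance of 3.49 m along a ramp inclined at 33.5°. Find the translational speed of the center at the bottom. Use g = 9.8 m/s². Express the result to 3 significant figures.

v ≈ 4.34 m/s

The moment of inertia is MR², giving k ≡ I/(MR²) = 1.
The rolling condition ω = v/R makes the rotational term ½I(v/R)² = ½kMv², so KE_total = ½(1+k)Mv² = Mv².
The vertical drop is h = L sinθ = 3.49 × sin33.5° = 1.926 m.
Energy conservation: Mgh = Mv², so v = √(2gh/(1+k)) = √(2 × 9.8 × 1.926 / 2) ≈ 4.34 m/s.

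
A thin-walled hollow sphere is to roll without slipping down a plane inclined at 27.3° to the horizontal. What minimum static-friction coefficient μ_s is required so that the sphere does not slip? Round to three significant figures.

μ_min ≈ 0.206

Here I = (2/3)MR², so the shape factor k = I/(MR²) = 2/3.
Translational: Mg sinθ − f = Ma. Rotational about the CM: fR = Iα = kMRa, so f = kMa.
These give a = g sinθ/(1+k) and the required friction f = kMg sinθ/(1+k).
The normal force is N = Mg cosθ, so μ_min = f/N = k tanθ/(1+k).
μ_min = (2/3) × tan27.3° / 1.667 ≈ 0.206.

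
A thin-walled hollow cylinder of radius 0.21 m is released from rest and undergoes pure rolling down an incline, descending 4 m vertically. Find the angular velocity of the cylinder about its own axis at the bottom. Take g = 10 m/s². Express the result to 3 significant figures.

Here I = MR², so the shape factor k = I/(MR²) = 1.
Since it rolls without slipping, ω = v/R and KE = ½Mv² + ½Iω² = ½(1+k)Mv² = Mv².
Energy conservation Mgh = ½(1+k)Mv² gives v = √(2gh/(1+k)) = √(2 × 10 × 4 / 2) = 6.325 m/s.
Then ω = v/R = 6.325 / 0.21 ≈ 30.1 rad/s.

ω ≈ 30.1 rad/s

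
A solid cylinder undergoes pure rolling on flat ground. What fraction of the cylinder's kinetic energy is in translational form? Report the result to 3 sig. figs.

With I = (1/2)MR², the ratio k = I/(MR²) is 0.5.
Since ω = v/R, the translational part is ½Mv² and the rotational part is ½I(v/R)² = ½kMv²; the total is ½(1+k)Mv².
The translational fraction is therefore 1/(1+k) = 1/1.5 ≈ 0.667.

fraction ≈ 0.667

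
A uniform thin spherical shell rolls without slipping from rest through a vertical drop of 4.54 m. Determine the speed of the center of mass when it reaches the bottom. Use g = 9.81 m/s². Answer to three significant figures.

Here I = (2/3)MR², so the shape factor k = I/(MR²) = 2/3.
Since it rolls without slipping, ω = v/R and KE = ½Mv² + ½Iω² = ½(1+k)Mv² = (5/6)Mv².
Setting Mgh = (5/6)Mv² gives v = √(2gh/(1+k)) = √(2·9.81·4.54/1.667) ≈ 7.31 m/s.

v ≈ 7.31 m/s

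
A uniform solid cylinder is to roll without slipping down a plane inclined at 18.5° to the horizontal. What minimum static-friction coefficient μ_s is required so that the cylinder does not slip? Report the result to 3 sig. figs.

μ_min ≈ 0.112

The moment of inertia is (1/2)MR², giving k ≡ I/(MR²) = 0.5.
Along the incline Mg sinθ − f = Ma, and torque about the center fR = Iα = kMR²(a/R) gives f = kMa.
These give a = g sinθ/(1+k) and the required friction f = kMg sinθ/(1+k).
With N = Mg cosθ, the no-slip condition f ≤ μN gives μ_min = f/N = k tanθ/(1+k).
μ_min = 0.5 × tan18.5° / 1.5 ≈ 0.112.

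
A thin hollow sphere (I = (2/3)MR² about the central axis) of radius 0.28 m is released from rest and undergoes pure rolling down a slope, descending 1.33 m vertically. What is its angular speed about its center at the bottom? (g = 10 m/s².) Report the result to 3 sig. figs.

With I = (2/3)MR², the ratio k = I/(MR²) is 2/3.
Rolling without slipping gives ω = v/R, so the total kinetic energy is ½Mv² + ½Iω² = ½(1+k)Mv² = (5/6)Mv².
Energy conservation Mgh = ½(1+k)Mv² gives v = √(2gh/(1+k)) = √(2 × 10 × 1.33 / 1.667) = 3.995 m/s.
The angular speed follows from ω = v/R = 3.995/0.28 ≈ 14.3 rad/s.

ω ≈ 14.3 rad/s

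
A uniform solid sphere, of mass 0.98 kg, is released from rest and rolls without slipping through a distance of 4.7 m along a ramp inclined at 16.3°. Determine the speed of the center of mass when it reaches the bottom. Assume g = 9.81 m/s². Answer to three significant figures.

Here I = (2/5)MR², so the shape factor k = I/(MR²) = 0.4.
Rolling without slipping gives ω = v/R, so the total kinetic energy is ½Mv² + ½Iω² = ½(1+k)Mv² = (7/10)Mv².
The vertical drop is h = L sinθ = 4.7 × sin16.3° = 1.319 m.
Setting Mgh = (7/10)Mv² gives v = √(2gh/(1+k)) = √(2·9.81·1.319/1.4) ≈ 4.30 m/s.

v ≈ 4.30 m/s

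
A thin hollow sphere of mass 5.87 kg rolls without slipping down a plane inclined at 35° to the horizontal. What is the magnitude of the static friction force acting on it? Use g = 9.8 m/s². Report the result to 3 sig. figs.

The moment of inertia is (2/3)MR², giving k ≡ I/(MR²) = 2/3.
Newton's second law down the slope: Mg sinθ − f = Ma. The torque equation fR = Iα (with α = a/R) gives f = kMa.
Combining, a = g sinθ/(1+k) and f = kMa = kMg sinθ/(1+k).
f = (2/3) × 5.87 × 9.8 × sin35° / 1.667 ≈ 13.2 N.

f ≈ 13.2 N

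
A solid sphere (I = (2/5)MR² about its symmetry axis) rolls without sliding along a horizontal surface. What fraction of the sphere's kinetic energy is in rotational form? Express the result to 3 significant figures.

Here I = (2/5)MR², so the shape factor k = I/(MR²) = 0.4.
With ω = v/R, KE_trans = ½Mv² and KE_rot = ½Iω² = ½kMv², so KE_total = ½(1+k)Mv².
The rotational fraction is therefore k/(1+k) = 0.4/1.4 ≈ 0.286.

fraction ≈ 0.286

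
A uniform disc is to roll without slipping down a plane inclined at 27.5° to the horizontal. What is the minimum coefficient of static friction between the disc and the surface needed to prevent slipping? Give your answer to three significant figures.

With I = (1/2)MR², the ratio k = I/(MR²) is 0.5.
Along the incline Mg sinθ − f = Ma, and torque about the center fR = Iα = kMR²(a/R) gives f = kMa.
These give a = g sinθ/(1+k) and the required friction f = kMg sinθ/(1+k).
The normal force is N = Mg cosθ, so μ_min = f/N = k tanθ/(1+k).
μ_min = 0.5 × tan27.5° / 1.5 ≈ 0.174.

μ_min ≈ 0.174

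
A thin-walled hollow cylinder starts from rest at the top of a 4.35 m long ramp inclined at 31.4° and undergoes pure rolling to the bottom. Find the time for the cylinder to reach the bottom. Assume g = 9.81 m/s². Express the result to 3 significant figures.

For this body I = MR², i.e. k = I/(MR²) = 1.
Along the incline Mg sinθ − f = Ma, and torque about the center fR = Iα = kMR²(a/R) gives f = kMa.
Hence a = g sinθ/(1+k) = 9.81×sin31.4°/2 = 2.556 m/s².
With constant a from rest, t = √(2L/a) = √(2·4.35/2.556) ≈ 1.85 s.

t ≈ 1.85 s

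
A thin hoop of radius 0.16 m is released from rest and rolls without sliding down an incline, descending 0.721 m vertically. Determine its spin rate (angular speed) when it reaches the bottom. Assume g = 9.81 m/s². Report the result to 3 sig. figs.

For this body I = MR², i.e. k = I/(MR²) = 1.
Since it rolls without slipping, ω = v/R and KE = ½Mv² + ½Iω² = ½(1+k)Mv² = Mv².
Energy conservation Mgh = ½(1+k)Mv² gives v = √(2gh/(1+k)) = √(2 × 9.81 × 0.721 / 2) = 2.66 m/s.
Then ω = v/R = 2.66 / 0.16 ≈ 16.6 rad/s.

ω ≈ 16.6 rad/s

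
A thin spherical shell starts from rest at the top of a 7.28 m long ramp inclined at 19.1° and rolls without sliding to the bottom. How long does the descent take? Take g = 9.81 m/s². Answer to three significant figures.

t ≈ 2.75 s

The moment of inertia is (2/3)MR², giving k ≡ I/(MR²) = 2/3.
Along the incline Mg sinθ − f = Ma, and torque about the center fR = Iα = kMR²(a/R) gives f = kMa.
Hence a = g sinθ/(1+k) = 9.81×sin19.1°/1.667 = 1.926 m/s².
With constant a from rest, t = √(2L/a) = √(2·7.28/1.926) ≈ 2.75 s.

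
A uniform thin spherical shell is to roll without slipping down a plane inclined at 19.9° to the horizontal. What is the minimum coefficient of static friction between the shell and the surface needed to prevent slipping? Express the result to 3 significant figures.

μ_min ≈ 0.145

The moment of inertia is (2/3)MR², giving k ≡ I/(MR²) = 2/3.
Newton's second law down the slope: Mg sinθ − f = Ma. The torque equation fR = Iα (with α = a/R) gives f = kMa.
These give a = g sinθ/(1+k) and the required friction f = kMg sinθ/(1+k).
With N = Mg cosθ, the no-slip condition f ≤ μN gives μ_min = f/N = k tanθ/(1+k).
μ_min = (2/3) × tan19.9° / 1.667 ≈ 0.145.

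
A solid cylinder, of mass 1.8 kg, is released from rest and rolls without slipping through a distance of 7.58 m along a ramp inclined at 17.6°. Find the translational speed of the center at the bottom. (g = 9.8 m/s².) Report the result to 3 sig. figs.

v ≈ 5.47 m/s

For this body I = (1/2)MR², i.e. k = I/(MR²) = 0.5.
Pure rolling means v = ωR; then KE = ½Mv² + ½I(v/R)² = ½(1+k)Mv² = (3/4)Mv².
The vertical drop is h = L sinθ = 7.58 × sin17.6° = 2.292 m.
Setting Mgh = (3/4)Mv² gives v = √(2gh/(1+k)) = √(2·9.8·2.292/1.5) ≈ 5.47 m/s.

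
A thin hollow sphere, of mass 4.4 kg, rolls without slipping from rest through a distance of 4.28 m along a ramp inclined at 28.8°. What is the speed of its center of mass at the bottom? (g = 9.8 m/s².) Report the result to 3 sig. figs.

Here I = (2/3)MR², so the shape factor k = I/(MR²) = 2/3.
The rolling condition ω = v/R makes the rotational term ½I(v/R)² = ½kMv², so KE_total = ½(1+k)Mv² = (5/6)Mv².
The vertical drop is h = L sinθ = 4.28 × sin28.8° = 2.062 m.
Energy conservation: Mgh = (5/6)Mv², so v = √(2gh/(1+k)) = √(2 × 9.8 × 2.062 / 1.667) ≈ 4.92 m/s.

v ≈ 4.92 m/s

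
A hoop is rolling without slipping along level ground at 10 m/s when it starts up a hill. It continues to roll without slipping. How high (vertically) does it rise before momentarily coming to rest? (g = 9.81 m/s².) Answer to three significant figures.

For this body I = MR², i.e. k = I/(MR²) = 1.
The rolling condition ω = v/R makes the rotational term ½I(v/R)² = ½kMv², so KE_total = ½(1+k)Mv² = Mv².
At the top the kinetic energy is zero, so Mv₀² = Mgh.
Thus h = (1+k)v₀²/(2g) = 2 × 10² / (2 × 9.81) ≈ 10.2 m.

h ≈ 10.2 m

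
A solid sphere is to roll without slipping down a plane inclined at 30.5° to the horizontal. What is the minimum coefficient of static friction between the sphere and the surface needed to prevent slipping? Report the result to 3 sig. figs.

μ_min ≈ 0.168

The moment of inertia is (2/5)MR², giving k ≡ I/(MR²) = 0.4.
Translational: Mg sinθ − f = Ma. Rotational about the CM: fR = Iα = kMRa, so f = kMa.
These give a = g sinθ/(1+k) and the required friction f = kMg sinθ/(1+k).
The normal force is N = Mg cosθ, so μ_min = f/N = k tanθ/(1+k).
μ_min = 0.4 × tan30.5° / 1.4 ≈ 0.168.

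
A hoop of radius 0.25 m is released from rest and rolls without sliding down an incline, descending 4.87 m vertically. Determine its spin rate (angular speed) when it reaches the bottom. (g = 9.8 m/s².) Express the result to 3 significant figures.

ω ≈ 27.6 rad/s

For this body I = MR², i.e. k = I/(MR²) = 1.
Since it rolls without slipping, ω = v/R and KE = ½Mv² + ½Iω² = ½(1+k)Mv² = Mv².
Energy conservation Mgh = ½(1+k)Mv² gives v = √(2gh/(1+k)) = √(2 × 9.8 × 4.87 / 2) = 6.908 m/s.
The angular speed follows from ω = v/R = 6.908/0.25 ≈ 27.6 rad/s.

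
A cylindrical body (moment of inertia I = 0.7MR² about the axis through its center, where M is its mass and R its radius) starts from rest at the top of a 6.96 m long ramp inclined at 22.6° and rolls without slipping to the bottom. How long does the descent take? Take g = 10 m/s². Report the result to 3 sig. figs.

For this body I = 0.7MR², i.e. k = I/(MR²) = 0.7.
Translational: Mg sinθ − f = Ma. Rotational about the CM: fR = Iα = kMRa, so f = kMa.
Hence a = g sinθ/(1+k) = 10×sin22.6°/1.7 = 2.261 m/s².
Starting from rest, L = ½at², so t = √(2L/a) = √(2×6.96/2.261) ≈ 2.48 s.

t ≈ 2.48 s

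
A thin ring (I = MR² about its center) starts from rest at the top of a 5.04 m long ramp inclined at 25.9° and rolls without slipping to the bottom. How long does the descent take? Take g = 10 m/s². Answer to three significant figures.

t ≈ 2.15 s

For this body I = MR², i.e. k = I/(MR²) = 1.
Along the incline Mg sinθ − f = Ma, and torque about the center fR = Iα = kMR²(a/R) gives f = kMa.
Hence a = g sinθ/(1+k) = 10×sin25.9°/2 = 2.184 m/s².
Starting from rest, L = ½at², so t = √(2L/a) = √(2×5.04/2.184) ≈ 2.15 s.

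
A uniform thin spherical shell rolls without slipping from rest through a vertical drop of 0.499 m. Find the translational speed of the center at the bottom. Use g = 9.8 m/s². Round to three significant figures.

v ≈ 2.42 m/s

The moment of inertia is (2/3)MR², giving k ≡ I/(MR²) = 2/3.
Rolling without slipping gives ω = v/R, so the total kinetic energy is ½Mv² + ½Iω² = ½(1+k)Mv² = (5/6)Mv².
Setting Mgh = (5/6)Mv² gives v = √(2gh/(1+k)) = √(2·9.8·0.499/1.667) ≈ 2.42 m/s.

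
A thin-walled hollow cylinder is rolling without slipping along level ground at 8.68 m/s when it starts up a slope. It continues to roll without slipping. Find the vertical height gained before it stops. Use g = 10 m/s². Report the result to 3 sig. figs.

h ≈ 7.53 m

The moment of inertia is MR², giving k ≡ I/(MR²) = 1.
Rolling without slipping gives ω = v/R, so the total kinetic energy is ½Mv² + ½Iω² = ½(1+k)Mv² = Mv².
All of this converts to potential energy at the highest point: Mv₀² = Mgh.
Thus h = (1+k)v₀²/(2g) = 2 × 8.68² / (2 × 10) ≈ 7.53 m.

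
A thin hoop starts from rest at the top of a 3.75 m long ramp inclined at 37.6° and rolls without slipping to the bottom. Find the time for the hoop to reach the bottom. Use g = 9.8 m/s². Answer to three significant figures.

Here I = MR², so the shape factor k = I/(MR²) = 1.
Newton's second law down the slope: Mg sinθ − f = Ma. The torque equation fR = Iα (with α = a/R) gives f = kMa.
Hence a = g sinθ/(1+k) = 9.8×sin37.6°/2 = 2.99 m/s².
Starting from rest, L = ½at², so t = √(2L/a) = √(2×3.75/2.99) ≈ 1.58 s.

t ≈ 1.58 s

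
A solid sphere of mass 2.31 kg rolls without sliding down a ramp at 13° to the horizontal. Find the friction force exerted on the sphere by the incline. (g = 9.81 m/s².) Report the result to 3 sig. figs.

The moment of inertia is (2/5)MR², giving k ≡ I/(MR²) = 0.4.
Translational: Mg sinθ − f = Ma. Rotational about the CM: fR = Iα = kMRa, so f = kMa.
Combining, a = g sinθ/(1+k) and f = kMa = kMg sinθ/(1+k).
f = 0.4 × 2.31 × 9.81 × sin13° / 1.4 ≈ 1.46 N.

f ≈ 1.46 N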